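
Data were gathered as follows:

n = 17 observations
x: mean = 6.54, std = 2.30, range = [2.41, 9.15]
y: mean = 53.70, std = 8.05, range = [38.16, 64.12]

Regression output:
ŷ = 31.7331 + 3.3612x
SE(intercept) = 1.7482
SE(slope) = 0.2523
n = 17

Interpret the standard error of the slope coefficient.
The slope 3.3612 is pinned down to within about ±0.2523 (one SE) by these data — relative uncertainty 7.5%, i.e. precise.

What SE measures:
- The standard error quantifies the sampling variability of the coefficient estimate
- It is the estimated standard deviation of β̂₁ across hypothetical repeated samples of the same size
- Smaller SE → more precise estimate

Relative precision:
- SE / |β̂₁| = 0.2523 / 3.3612 = 7.5%
- Rule of thumb (under 20%: precise; 20% to under 50%: moderately precise; 50% or more: imprecise) → precise

Link to interval estimation: a confidence interval for β₁ is β̂₁ ± t* × 0.2523, so SE sets the half-width per unit of t*.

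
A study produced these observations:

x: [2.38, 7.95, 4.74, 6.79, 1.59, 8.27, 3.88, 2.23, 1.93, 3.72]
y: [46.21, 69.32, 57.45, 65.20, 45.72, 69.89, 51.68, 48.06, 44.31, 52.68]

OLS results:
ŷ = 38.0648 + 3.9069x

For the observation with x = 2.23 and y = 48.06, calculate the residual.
Residual = 1.2828

The residual is the difference between the actual value and the predicted value:

Residual = y - ŷ

Step 1: Calculate predicted value
ŷ = 38.0648 + 3.9069 × 2.23
ŷ = 46.7772

Step 2: Calculate residual
Residual = 48.06 - 46.7772
Residual = 1.2828

Sign check: y > ŷ, so the point is above the line and the fit underestimates here.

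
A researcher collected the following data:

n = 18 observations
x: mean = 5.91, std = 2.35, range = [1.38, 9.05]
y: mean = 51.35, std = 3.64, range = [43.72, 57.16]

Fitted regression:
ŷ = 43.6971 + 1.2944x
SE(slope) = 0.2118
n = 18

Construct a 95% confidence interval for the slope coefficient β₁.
The 95% CI for β₁ is (0.8454, 1.7434)

Confidence interval for the slope:

The 95% CI for β₁ is: β̂₁ ± t*(α/2, n-2) × SE(β̂₁)

Step 1: Find critical t-value
- Confidence level = 0.95
- Degrees of freedom = n - 2 = 18 - 2 = 16
- t*(α/2, 16) = 2.1199

Step 2: Calculate margin of error
Margin = 2.1199 × 0.2118 = 0.4490

Step 3: Construct interval
CI = 1.2944 ± 0.4490
CI = (0.8454, 1.7434)

Interpretation: each one-unit increase in x is associated with a change in mean y of between 0.8454 and 1.7434, with 95% confidence.
Both endpoints are positive, so the data support a genuinely positive slope at this confidence level.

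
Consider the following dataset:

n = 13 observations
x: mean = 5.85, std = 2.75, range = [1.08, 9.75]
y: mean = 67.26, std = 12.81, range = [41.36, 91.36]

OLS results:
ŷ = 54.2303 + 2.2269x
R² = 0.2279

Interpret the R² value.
R² = 0.2279 means 22.79% of the variation in y is explained by the linear relationship with x. This indicates a weak fit.

R² = 1 − SS_res/SS_tot compares the residual scatter to the total scatter of y about its mean.

Here R² = 0.2279:
- Explained: 22.79% of the variation in y
- Unexplained (residual): 100% − 22.79% = 77.21%
- Rule of thumb (below 0.3 weak; 0.3 to below 0.7 moderate; 0.7 and above strong) → weak

Calculation: R² = 1 − (SS_res / SS_tot), where SS_res is the sum of squared residuals and SS_tot the total sum of squares.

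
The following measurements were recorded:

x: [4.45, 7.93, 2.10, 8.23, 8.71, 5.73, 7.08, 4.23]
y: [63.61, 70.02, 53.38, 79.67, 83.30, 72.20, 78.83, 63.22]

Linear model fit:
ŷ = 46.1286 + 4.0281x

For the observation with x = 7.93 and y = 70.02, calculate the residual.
Residual = -8.0514

The residual is the difference between the actual value and the predicted value:

Residual = y - ŷ

Step 1: Calculate predicted value
ŷ = 46.1286 + 4.0281 × 7.93
ŷ = 78.0714

Step 2: Calculate residual
Residual = 70.02 - 78.0714
Residual = -8.0514

The residual is negative, so the observed y = 70.02 sits below the regression line (the line overestimates it by 8.0514).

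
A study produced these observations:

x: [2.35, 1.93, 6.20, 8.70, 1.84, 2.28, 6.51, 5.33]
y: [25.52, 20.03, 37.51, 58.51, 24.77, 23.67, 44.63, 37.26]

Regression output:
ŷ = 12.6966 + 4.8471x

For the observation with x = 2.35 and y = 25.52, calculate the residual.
Residual = 1.4327

The residual is the difference between the actual value and the predicted value:

Residual = y - ŷ

Step 1: Calculate predicted value
ŷ = 12.6966 + 4.8471 × 2.35
ŷ = 24.0873

Step 2: Calculate residual
Residual = 25.52 - 24.0873
Residual = 1.4327

The residual is positive, so the observed y = 25.52 sits above the regression line (the line underestimates it by 1.4327).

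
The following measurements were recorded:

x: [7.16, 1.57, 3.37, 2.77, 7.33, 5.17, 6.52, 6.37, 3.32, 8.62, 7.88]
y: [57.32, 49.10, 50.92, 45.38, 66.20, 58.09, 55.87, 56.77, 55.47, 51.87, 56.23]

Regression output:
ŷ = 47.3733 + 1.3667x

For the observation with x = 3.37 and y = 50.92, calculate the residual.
Residual = -1.0591

The residual is the difference between the actual value and the predicted value:

Residual = y - ŷ

Step 1: Calculate predicted value
ŷ = 47.3733 + 1.3667 × 3.37
ŷ = 51.9791

Step 2: Calculate residual
Residual = 50.92 - 51.9791
Residual = -1.0591

Sign check: y < ŷ, so the point is below the line and the fit overestimates here.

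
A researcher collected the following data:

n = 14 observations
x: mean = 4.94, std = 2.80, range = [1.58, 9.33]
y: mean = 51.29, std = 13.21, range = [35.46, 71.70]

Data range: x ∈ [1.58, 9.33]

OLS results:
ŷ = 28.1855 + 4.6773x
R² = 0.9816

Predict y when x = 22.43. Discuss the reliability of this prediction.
ŷ = 133.0973 (extrapolation — x = 22.43 lies outside [1.58, 9.33], so reliability is low).

Prediction calculation:
ŷ = 28.1855 + 4.6773 × 22.43
ŷ = 133.0973

Reliability:
- Data range: x ∈ [1.58, 9.33]
- Prediction point: x = 22.43 is 13.10 units above the observed range → this is EXTRAPOLATION, not interpolation

Why that matters here:
- Real relationships often flatten, saturate, or turn nonlinear at extremes
- The linear relationship may not hold outside the observed range

A defensible statement: 'if the linear trend continued to x = 22.43, y would be about 133.0973' — the premise is untested.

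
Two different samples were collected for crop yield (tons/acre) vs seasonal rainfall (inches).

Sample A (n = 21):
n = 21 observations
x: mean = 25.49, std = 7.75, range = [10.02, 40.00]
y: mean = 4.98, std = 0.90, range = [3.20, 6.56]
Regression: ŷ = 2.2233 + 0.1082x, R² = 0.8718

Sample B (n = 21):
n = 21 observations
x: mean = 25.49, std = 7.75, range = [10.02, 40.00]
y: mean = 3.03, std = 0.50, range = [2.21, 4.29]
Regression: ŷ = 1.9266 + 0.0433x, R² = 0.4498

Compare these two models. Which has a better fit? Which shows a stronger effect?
Model A has the better fit (R² = 0.8718 vs 0.4498). Model A shows the stronger effect (|β₁| = 0.1082 vs 0.0433).

Model Comparison:

Which explains more variance? (R²)
- Model A: R² = 0.8718 → 87.18% of variance in crop yield explained
- Model B: R² = 0.4498 → 44.98% of variance in crop yield explained
- 0.8718 > 0.4498 → Model A has the better fit

Strength of effect — compare |β₁|:
- Model A: β₁ = 0.1082 → predicted crop yield rises 0.1082 tons/acre per additional inch of rainfall
- Model B: β₁ = 0.0433 → predicted crop yield rises 0.0433 tons/acre per additional inch of rainfall
- |0.1082| > |0.0433| → Model A shows the stronger marginal effect

Notes:
- A steeper slope doesn't make a better model if the scatter around the line is large.
- The two samples could reflect different populations, time periods, or measurement quality.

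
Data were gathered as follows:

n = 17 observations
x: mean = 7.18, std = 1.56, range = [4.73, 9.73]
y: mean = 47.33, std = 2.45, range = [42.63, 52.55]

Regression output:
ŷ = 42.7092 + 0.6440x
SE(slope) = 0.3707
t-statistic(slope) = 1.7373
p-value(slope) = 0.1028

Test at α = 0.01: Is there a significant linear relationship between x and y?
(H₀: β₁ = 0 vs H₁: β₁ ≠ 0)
Since p-value = 0.1028 ≥ α = 0.01, fail to reject H₀ — the slope is not significantly different from 0.

Hypothesis test for the slope coefficient:

H₀: β₁ = 0 (no linear relationship)
H₁: β₁ ≠ 0 (linear relationship exists)

Test statistic: t = β̂₁ / SE(β̂₁) = 0.6440 / 0.3707 = 1.7373

p = 0.1028: how often a slope estimate this far from 0 (in SE units) would arise by chance if β₁ were truly 0.

Decision rule: reject H₀ if p-value < α.
p-value = 0.1028 ≥ α = 0.01 → fail to reject H₀.

At α = 0.01 the data do not provide convincing evidence of a nonzero slope.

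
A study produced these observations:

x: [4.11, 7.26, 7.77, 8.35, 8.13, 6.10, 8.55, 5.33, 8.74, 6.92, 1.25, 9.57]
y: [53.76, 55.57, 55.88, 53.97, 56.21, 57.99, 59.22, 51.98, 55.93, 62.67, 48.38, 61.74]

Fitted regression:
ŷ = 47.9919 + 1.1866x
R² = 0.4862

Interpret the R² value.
The model explains 48.62% of the variance in y (R² = 0.4862), leaving 51.38% unexplained; the fit is moderate.

R² (coefficient of determination) measures the proportion of variance in y explained by the regression model.

Here R² = 0.4862:
- Explained: 48.62% of the variation in y
- Unexplained (residual): 100% − 48.62% = 51.38%
- Rule of thumb (below 0.3 weak; 0.3 to below 0.7 moderate; 0.7 and above strong) → moderate

Calculation: R² = 1 − (SS_res / SS_tot), where SS_res is the sum of squared residuals and SS_tot the total sum of squares.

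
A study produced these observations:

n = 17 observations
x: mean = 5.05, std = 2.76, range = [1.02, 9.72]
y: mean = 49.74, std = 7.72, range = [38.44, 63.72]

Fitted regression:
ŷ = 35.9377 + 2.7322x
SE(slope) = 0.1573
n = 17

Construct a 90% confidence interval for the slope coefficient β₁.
The 90% CI for β₁ is (2.4564, 3.0080)

Confidence interval for the slope:

The 90% CI for β₁ is: β̂₁ ± t*(α/2, n-2) × SE(β̂₁)

Step 1: Find critical t-value
- Confidence level = 0.9
- Degrees of freedom = n - 2 = 17 - 2 = 15
- t*(α/2, 15) = 1.7531

Step 2: Calculate margin of error
Margin = 1.7531 × 0.1573 = 0.2758

Step 3: Construct interval
CI = 2.7322 ± 0.2758
CI = (2.4564, 3.0080)

Interpretation: We are 90% confident that the true slope β₁ lies between 2.4564 and 3.0080.
Since 0 is outside the interval, a two-sided test at α = 0.10 would reject H₀: β₁ = 0.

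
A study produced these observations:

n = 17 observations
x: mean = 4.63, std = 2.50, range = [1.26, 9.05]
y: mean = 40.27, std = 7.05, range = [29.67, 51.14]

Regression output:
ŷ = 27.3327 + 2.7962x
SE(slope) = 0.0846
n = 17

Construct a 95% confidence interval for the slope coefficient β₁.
The 95% CI for β₁ is (2.6159, 2.9765)

Confidence interval for the slope:

The 95% CI for β₁ is: β̂₁ ± t*(α/2, n-2) × SE(β̂₁)

Step 1: Find critical t-value
- Confidence level = 0.95
- Degrees of freedom = n - 2 = 17 - 2 = 15
- t*(α/2, 15) = 2.1314

Step 2: Calculate margin of error
Margin = 2.1314 × 0.0846 = 0.1803

Step 3: Construct interval
CI = 2.7962 ± 0.1803
CI = (2.6159, 2.9765)

Interpretation: We are 95% confident that the true slope β₁ lies between 2.6159 and 2.9765.
Both endpoints are positive, so the data support a genuinely positive slope at this confidence level.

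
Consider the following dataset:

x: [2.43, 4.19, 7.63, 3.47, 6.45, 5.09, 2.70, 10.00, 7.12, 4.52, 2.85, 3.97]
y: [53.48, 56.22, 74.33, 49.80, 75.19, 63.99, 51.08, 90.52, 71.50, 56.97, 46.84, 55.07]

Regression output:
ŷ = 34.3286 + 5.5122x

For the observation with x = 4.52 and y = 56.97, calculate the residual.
Residual = -2.2737

The residual is the difference between the actual value and the predicted value:

Residual = y - ŷ

Step 1: Calculate predicted value
ŷ = 34.3286 + 5.5122 × 4.52
ŷ = 59.2437

Step 2: Calculate residual
Residual = 56.97 - 59.2437
Residual = -2.2737

Sign check: y < ŷ, so the point is below the line and the fit overestimates here.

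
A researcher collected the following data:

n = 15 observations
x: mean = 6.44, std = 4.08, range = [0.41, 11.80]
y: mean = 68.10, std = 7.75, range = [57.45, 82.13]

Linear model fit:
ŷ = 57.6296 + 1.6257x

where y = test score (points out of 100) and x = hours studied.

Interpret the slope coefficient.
An increase of one hour in study time is associated with a 1.6257 points increase in predicted test score.

The slope coefficient β₁ = 1.6257 represents the marginal effect of study time on test score.

Interpretation:
- Study time up by 1 hour → predicted test score increases by 1.6257 points
- The effect is assumed constant over the observed range of x (linearity)
- The slope describes association in these data, not necessarily a causal effect

(β₀ = 57.6296 is the fitted value at x = 0 and is not part of the slope interpretation.)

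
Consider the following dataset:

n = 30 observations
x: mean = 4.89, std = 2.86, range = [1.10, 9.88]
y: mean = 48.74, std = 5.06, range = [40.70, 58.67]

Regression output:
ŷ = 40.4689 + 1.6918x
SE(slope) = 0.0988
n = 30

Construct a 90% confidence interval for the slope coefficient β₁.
The 90% CI for β₁ is (1.5237, 1.8599)

Confidence interval for the slope:

The 90% CI for β₁ is: β̂₁ ± t*(α/2, n-2) × SE(β̂₁)

Step 1: Find critical t-value
- Confidence level = 0.9
- Degrees of freedom = n - 2 = 30 - 2 = 28
- t*(α/2, 28) = 1.7011

Step 2: Calculate margin of error
Margin = 1.7011 × 0.0988 = 0.1681

Step 3: Construct interval
CI = 1.6918 ± 0.1681
CI = (1.5237, 1.8599)

Interpretation: each one-unit increase in x is associated with a change in mean y of between 1.5237 and 1.8599, with 90% confidence.
Both endpoints are positive, so the data support a genuinely positive slope at this confidence level.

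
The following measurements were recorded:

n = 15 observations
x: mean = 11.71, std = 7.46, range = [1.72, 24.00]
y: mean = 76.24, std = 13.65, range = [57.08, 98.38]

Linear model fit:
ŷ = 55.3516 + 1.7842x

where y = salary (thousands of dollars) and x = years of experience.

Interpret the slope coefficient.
An increase of one year in experience is associated with a 1.7842 thousand dollars increase in predicted salary.

β₁ = 1.7842 is the change in predicted salary (thousand dollars) per additional year of experience.

Interpretation:
- Experience up by 1 year → predicted salary increases by 1.7842 thousand dollars
- This is a linear approximation: the same per-unit change is assumed across the whole observed x range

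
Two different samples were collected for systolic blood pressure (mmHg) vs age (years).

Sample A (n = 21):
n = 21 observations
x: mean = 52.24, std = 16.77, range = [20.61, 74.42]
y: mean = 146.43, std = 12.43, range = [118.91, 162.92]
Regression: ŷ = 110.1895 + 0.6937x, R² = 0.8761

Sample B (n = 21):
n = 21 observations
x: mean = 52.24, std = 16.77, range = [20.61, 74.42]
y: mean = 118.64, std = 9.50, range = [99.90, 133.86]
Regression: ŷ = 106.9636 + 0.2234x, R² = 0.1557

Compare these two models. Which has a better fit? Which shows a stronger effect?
Model A has the better fit (R² = 0.8761 vs 0.1557). Model A shows the stronger effect (|β₁| = 0.6937 vs 0.2234).

Model Comparison:

Which explains more variance? (R²)
- Model A: R² = 0.8761 → 87.61% of variance in blood pressure explained
- Model B: R² = 0.1557 → 15.57% of variance in blood pressure explained
- 0.8761 > 0.1557 → Model A has the better fit

Which has the larger per-year effect? (|β₁|)
- Model A: β₁ = 0.6937 → predicted blood pressure rises 0.6937 mmHg per additional year of age
- Model B: β₁ = 0.2234 → predicted blood pressure rises 0.2234 mmHg per additional year of age
- |0.6937| > |0.2234| → Model A shows the stronger marginal effect

Notes:
- The two samples could reflect different populations, time periods, or measurement quality.
- A better fit (higher R²) doesn't necessarily mean a more important relationship.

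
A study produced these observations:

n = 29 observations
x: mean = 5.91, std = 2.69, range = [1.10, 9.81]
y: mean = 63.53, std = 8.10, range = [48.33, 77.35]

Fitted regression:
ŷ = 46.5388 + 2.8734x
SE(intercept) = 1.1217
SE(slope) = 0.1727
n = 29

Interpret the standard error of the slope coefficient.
SE(slope) = 0.1727 measures the uncertainty in the estimated slope. The coefficient is estimated precisely (SE/|β̂₁| = 6.0%).

What SE measures:
- The standard error quantifies the sampling variability of the coefficient estimate
- It is the estimated standard deviation of β̂₁ across hypothetical repeated samples of the same size
- Smaller SE → more precise estimate

Relative precision:
- SE / |β̂₁| = 0.1727 / 2.8734 = 6.0%
- Rule of thumb (under 20%: precise; 20% to under 50%: moderately precise; 50% or more: imprecise) → precise

Link to the t-test: t = β̂₁ / SE(β̂₁) = 2.8734 / 0.1727 = 16.6381, the statistic for H₀: β₁ = 0.

What drives SE(β̂₁): wider spread of x values → smaller SE.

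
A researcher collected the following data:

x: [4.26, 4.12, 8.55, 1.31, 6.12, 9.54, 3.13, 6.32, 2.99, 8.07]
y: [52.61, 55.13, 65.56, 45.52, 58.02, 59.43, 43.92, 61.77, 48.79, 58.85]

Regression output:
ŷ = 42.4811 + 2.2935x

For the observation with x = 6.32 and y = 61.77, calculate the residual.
Residual = 4.7940

The residual is the difference between the actual value and the predicted value:

Residual = y - ŷ

Step 1: Calculate predicted value
ŷ = 42.4811 + 2.2935 × 6.32
ŷ = 56.9760

Step 2: Calculate residual
Residual = 61.77 - 56.9760
Residual = 4.7940

The residual is positive, so the observed y = 61.77 sits above the regression line (the line underestimates it by 4.7940).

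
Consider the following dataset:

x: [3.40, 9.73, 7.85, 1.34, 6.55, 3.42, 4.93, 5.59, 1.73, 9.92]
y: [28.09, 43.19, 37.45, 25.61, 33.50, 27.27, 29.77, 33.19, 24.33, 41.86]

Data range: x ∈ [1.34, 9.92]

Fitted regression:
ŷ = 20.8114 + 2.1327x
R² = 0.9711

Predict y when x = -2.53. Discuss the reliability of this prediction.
ŷ = 15.4157, but this is extrapolation (below the data range [1.34, 9.92]) and may be unreliable.

Prediction calculation:
ŷ = 20.8114 + 2.1327 × (-2.53)
ŷ = 15.4157

Reliability:
- Data range: x ∈ [1.34, 9.92]
- Prediction point: x = -2.53 is 3.87 units below the observed range → this is EXTRAPOLATION, not interpolation

Why that matters here:
- Real relationships often flatten, saturate, or turn nonlinear at extremes
- The standard error of prediction grows with (x − x̄)², and x = -2.53 is far from x̄ = 5.45

The R² = 0.9711 only validates the fit within [1.34, 9.92]; treat ŷ = 15.4157 with caution.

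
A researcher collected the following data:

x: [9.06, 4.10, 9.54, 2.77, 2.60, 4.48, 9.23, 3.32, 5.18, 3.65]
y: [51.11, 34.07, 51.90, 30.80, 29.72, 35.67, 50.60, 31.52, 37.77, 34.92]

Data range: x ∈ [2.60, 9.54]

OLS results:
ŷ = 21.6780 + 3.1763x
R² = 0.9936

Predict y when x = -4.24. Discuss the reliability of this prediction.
ŷ = 8.2105, but this is extrapolation (below the data range [2.60, 9.54]) and may be unreliable.

Prediction calculation:
ŷ = 21.6780 + 3.1763 × (-4.24)
ŷ = 8.2105

Reliability:
- Data range: x ∈ [2.60, 9.54]
- Prediction point: x = -4.24 is 6.84 units below the observed range → this is EXTRAPOLATION, not interpolation

Why that matters here:
- The linear relationship may not hold outside the observed range
- The standard error of prediction grows with (x − x̄)², and x = -4.24 is far from x̄ = 5.39
- There are no observations near this x to validate the fitted line there

The R² = 0.9936 only validates the fit within [2.60, 9.54]; treat ŷ = 8.2105 with caution.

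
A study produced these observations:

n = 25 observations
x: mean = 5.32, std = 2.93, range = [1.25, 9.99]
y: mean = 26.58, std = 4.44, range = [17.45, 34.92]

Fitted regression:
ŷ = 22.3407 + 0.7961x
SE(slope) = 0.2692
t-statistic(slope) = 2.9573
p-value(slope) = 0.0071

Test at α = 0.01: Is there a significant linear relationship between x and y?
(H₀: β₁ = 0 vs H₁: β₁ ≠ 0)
Since p-value = 0.0071 < α = 0.01, reject H₀ — the slope is significantly different from 0.

Hypothesis test for the slope coefficient:

H₀: β₁ = 0 (no linear relationship)
H₁: β₁ ≠ 0 (linear relationship exists)

Test statistic: t = β̂₁ / SE(β̂₁) = 0.7961 / 0.2692 = 2.9573

With df = 23, the two-sided p-value for |t| = 2.9573 is 0.0071.

Decision rule: reject H₀ if p-value < α.
p-value = 0.0071 < α = 0.01 → reject H₀.

At α = 0.01 the data do provide convincing evidence of a nonzero slope.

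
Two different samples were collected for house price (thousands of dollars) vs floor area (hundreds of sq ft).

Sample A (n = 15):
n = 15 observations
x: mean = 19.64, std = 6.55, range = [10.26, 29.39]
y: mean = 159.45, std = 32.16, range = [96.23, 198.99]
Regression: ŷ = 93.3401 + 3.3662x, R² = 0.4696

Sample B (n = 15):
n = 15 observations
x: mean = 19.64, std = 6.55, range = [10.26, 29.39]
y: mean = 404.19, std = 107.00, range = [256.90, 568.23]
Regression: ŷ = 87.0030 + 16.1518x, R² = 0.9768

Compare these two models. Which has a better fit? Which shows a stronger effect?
Model B has the better fit (R² = 0.9768 vs 0.4696). Model B shows the stronger effect (|β₁| = 16.1518 vs 3.3662).

Model Comparison:

Fit — compare R²:
- Model A: R² = 0.4696 → 46.96% of variance in house price explained
- Model B: R² = 0.9768 → 97.68% of variance in house price explained
- 0.9768 > 0.4696 → Model B has the better fit

Effect size (slope magnitude):
- Model A: β₁ = 3.3662 → predicted house price rises 3.3662 thousand dollars per additional hundred sq ft of floor area
- Model B: β₁ = 16.1518 → predicted house price rises 16.1518 thousand dollars per additional hundred sq ft of floor area
- |3.3662| < |16.1518| → Model B shows the stronger marginal effect

Note: A steeper slope doesn't make a better model if the scatter around the line is large.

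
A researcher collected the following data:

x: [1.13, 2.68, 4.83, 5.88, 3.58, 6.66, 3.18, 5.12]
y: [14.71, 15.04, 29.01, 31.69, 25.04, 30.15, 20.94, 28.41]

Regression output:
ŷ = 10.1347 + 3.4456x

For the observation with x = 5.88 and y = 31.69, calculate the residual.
Residual = 1.2952

The residual is the difference between the actual value and the predicted value:

Residual = y - ŷ

Step 1: Calculate predicted value
ŷ = 10.1347 + 3.4456 × 5.88
ŷ = 30.3948

Step 2: Calculate residual
Residual = 31.69 - 30.3948
Residual = 1.2952

The residual is positive, so the observed y = 31.69 sits above the regression line (the line underestimates it by 1.2952).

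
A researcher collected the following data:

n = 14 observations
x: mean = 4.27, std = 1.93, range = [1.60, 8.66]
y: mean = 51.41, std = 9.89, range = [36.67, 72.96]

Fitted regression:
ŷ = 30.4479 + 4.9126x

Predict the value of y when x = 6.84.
ŷ = 64.0501

To predict y for x = 6.84, substitute into the regression equation:

ŷ = 30.4479 + 4.9126 × 6.84
ŷ = 30.4479 + 33.6022
ŷ = 64.0501

This is a point prediction; actual observations scatter around it by roughly the residual standard deviation.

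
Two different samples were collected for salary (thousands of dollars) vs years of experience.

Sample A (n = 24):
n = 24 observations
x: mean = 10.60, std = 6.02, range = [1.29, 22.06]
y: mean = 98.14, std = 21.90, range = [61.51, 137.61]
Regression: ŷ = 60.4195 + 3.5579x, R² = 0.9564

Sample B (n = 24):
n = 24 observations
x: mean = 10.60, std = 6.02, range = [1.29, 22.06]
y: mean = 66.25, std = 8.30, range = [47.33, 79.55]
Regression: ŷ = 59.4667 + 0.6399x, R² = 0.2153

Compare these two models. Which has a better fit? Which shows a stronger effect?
Model A has the better fit (R² = 0.9564 vs 0.2153). Model A shows the stronger effect (|β₁| = 3.5579 vs 0.6399).

Model Comparison:

Fit — compare R²:
- Model A: R² = 0.9564 → 95.64% of variance in salary explained
- Model B: R² = 0.2153 → 21.53% of variance in salary explained
- 0.9564 > 0.2153 → Model A has the better fit

Which has the larger per-year effect? (|β₁|)
- Model A: β₁ = 3.5579 → predicted salary rises 3.5579 thousand dollars per additional year of experience
- Model B: β₁ = 0.6399 → predicted salary rises 0.6399 thousand dollars per additional year of experience
- |3.5579| > |0.6399| → Model A shows the stronger marginal effect

Note: The two samples could reflect different populations, time periods, or measurement quality.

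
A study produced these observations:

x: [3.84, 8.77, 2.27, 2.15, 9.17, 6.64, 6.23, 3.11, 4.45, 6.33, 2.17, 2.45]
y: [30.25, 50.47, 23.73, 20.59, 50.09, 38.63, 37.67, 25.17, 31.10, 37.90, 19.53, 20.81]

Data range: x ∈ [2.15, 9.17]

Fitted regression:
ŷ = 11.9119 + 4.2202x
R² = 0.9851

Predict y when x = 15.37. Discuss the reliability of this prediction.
ŷ = 76.7764 (extrapolation — x = 15.37 lies outside [2.15, 9.17], so reliability is low).

Prediction calculation:
ŷ = 11.9119 + 4.2202 × 15.37
ŷ = 76.7764

Reliability:
- Data range: x ∈ [2.15, 9.17]
- Prediction point: x = 15.37 is 6.20 units above the observed range → this is EXTRAPOLATION, not interpolation

Why that matters here:
- Real relationships often flatten, saturate, or turn nonlinear at extremes
- The linear relationship may not hold outside the observed range
- There are no observations near this x to validate the fitted line there

A defensible statement: 'if the linear trend continued to x = 15.37, y would be about 76.7764' — the premise is untested.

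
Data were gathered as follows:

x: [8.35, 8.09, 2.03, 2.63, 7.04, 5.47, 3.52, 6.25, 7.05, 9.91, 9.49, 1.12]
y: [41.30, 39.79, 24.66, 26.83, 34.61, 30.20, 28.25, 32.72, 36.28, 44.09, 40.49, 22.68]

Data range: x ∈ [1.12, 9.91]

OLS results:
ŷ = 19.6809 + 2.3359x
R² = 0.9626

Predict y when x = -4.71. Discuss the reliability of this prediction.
ŷ = 8.6788, but this is extrapolation (below the data range [1.12, 9.91]) and may be unreliable.

Prediction calculation:
ŷ = 19.6809 + 2.3359 × (-4.71)
ŷ = 8.6788

Reliability:
- Data range: x ∈ [1.12, 9.91]
- Prediction point: x = -4.71 is 5.83 units below the observed range → this is EXTRAPOLATION, not interpolation

Why that matters here:
- The linear relationship may not hold outside the observed range
- The standard error of prediction grows with (x − x̄)², and x = -4.71 is far from x̄ = 5.91
- There are no observations near this x to validate the fitted line there

Report the number if required, but flag clearly that it is an extrapolation.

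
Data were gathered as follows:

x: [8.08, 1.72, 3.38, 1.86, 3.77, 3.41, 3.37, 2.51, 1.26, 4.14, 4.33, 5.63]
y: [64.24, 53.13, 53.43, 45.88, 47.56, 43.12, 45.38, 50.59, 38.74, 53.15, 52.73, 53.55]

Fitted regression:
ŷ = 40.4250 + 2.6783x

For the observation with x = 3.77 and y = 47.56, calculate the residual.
Residual = -2.9622

The residual is the difference between the actual value and the predicted value:

Residual = y - ŷ

Step 1: Calculate predicted value
ŷ = 40.4250 + 2.6783 × 3.77
ŷ = 50.5222

Step 2: Calculate residual
Residual = 47.56 - 50.5222
Residual = -2.9622

Sign check: y < ŷ, so the point is below the line and the fit overestimates here.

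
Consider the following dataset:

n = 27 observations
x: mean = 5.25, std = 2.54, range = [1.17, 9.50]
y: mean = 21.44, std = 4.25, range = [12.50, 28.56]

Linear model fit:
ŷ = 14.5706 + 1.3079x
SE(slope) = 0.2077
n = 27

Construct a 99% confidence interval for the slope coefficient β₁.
The 99% CI for β₁ is (0.7290, 1.8868)

Confidence interval for the slope:

The 99% CI for β₁ is: β̂₁ ± t*(α/2, n-2) × SE(β̂₁)

Step 1: Find critical t-value
- Confidence level = 0.99
- Degrees of freedom = n - 2 = 27 - 2 = 25
- t*(α/2, 25) = 2.7874

Step 2: Calculate margin of error
Margin = 2.7874 × 0.2077 = 0.5789

Step 3: Construct interval
CI = 1.3079 ± 0.5789
CI = (0.7290, 1.8868)

Interpretation: We are 99% confident that the true slope β₁ lies between 0.7290 and 1.8868.
Both endpoints are positive, so the data support a genuinely positive slope at this confidence level.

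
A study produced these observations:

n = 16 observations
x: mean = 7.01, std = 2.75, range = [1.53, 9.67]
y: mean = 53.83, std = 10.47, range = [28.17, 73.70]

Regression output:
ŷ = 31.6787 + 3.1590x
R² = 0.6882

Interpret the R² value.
About 68.82% of the variability in y is accounted for by the regression on x (R² = 0.6882) — a moderate linear fit.

R² = 1 − SS_res/SS_tot compares the residual scatter to the total scatter of y about its mean.

Here R² = 0.6882:
- Explained: 68.82% of the variation in y
- Unexplained (residual): 100% − 68.82% = 31.18%
- Rule of thumb (below 0.3 weak; 0.3 to below 0.7 moderate; 0.7 and above strong) → moderate

Note: R² never decreases when predictors are added, so it should not be used alone to compare models of different size.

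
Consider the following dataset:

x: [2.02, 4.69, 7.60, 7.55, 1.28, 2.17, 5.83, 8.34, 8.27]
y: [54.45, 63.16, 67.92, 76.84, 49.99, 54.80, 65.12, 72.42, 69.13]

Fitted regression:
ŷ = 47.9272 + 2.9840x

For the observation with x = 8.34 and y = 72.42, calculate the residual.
Residual = -0.3938

The residual is the difference between the actual value and the predicted value:

Residual = y - ŷ

Step 1: Calculate predicted value
ŷ = 47.9272 + 2.9840 × 8.34
ŷ = 72.8138

Step 2: Calculate residual
Residual = 72.42 - 72.8138
Residual = -0.3938

The residual is negative, so the observed y = 72.42 sits below the regression line (the line overestimates it by 0.3938).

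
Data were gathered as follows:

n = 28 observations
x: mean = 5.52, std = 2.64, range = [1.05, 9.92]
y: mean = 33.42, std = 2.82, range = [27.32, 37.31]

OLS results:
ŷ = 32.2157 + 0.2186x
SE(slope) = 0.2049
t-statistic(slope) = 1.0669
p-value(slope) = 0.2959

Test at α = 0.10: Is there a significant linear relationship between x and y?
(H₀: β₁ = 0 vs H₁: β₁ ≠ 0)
p-value = 0.2959 ≥ α = 0.10, so we fail to reject H₀. The relationship is not significant.

Hypothesis test for the slope coefficient:

H₀: β₁ = 0 (no linear relationship)
H₁: β₁ ≠ 0 (linear relationship exists)

Test statistic: t = β̂₁ / SE(β̂₁) = 0.2186 / 0.2049 = 1.0669

The p-value (0.2959) is the probability, under H₀, of a t-statistic at least as extreme as |t| = 1.0669 (two-sided, df = n − 2 = 26).

Decision rule: reject H₀ if p-value < α.
p-value = 0.2959 ≥ α = 0.10 → fail to reject H₀.

Conclusion: the linear association between x and y is not significant at the 10% level.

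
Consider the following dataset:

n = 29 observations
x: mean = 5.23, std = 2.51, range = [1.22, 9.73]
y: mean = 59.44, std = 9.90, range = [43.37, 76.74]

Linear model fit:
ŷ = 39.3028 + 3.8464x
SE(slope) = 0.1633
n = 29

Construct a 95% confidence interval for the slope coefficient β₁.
The 95% CI for β₁ is (3.5113, 4.1815)

Confidence interval for the slope:

The 95% CI for β₁ is: β̂₁ ± t*(α/2, n-2) × SE(β̂₁)

Step 1: Find critical t-value
- Confidence level = 0.95
- Degrees of freedom = n - 2 = 29 - 2 = 27
- t*(α/2, 27) = 2.0518

Step 2: Calculate margin of error
Margin = 2.0518 × 0.1633 = 0.3351

Step 3: Construct interval
CI = 3.8464 ± 0.3351
CI = (3.5113, 4.1815)

Interpretation: intervals built this way capture the true β₁ in 95% of repeated samples; here the plausible range for the per-unit effect of x on y is 3.5113 to 4.1815.
Since 0 is outside the interval, a two-sided test at α = 0.05 would reject H₀: β₁ = 0.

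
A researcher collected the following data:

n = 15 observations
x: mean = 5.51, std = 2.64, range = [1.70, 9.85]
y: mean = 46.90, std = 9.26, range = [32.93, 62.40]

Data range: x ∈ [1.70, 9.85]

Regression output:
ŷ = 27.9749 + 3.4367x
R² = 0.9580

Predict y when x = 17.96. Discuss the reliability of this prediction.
The equation gives ŷ = 89.6980; however x = 17.96 is 8.11 units above the observed range, so this extrapolated value should not be trusted.

Prediction calculation:
ŷ = 27.9749 + 3.4367 × 17.96
ŷ = 89.6980

Reliability:
- Data range: x ∈ [1.70, 9.85]
- Prediction point: x = 17.96 is 8.11 units above the observed range → this is EXTRAPOLATION, not interpolation

Why that matters here:
- R² describes fit only over the sampled x values; it says nothing about behaviour beyond them
- The linear relationship may not hold outside the observed range
- There are no observations near this x to validate the fitted line there

A defensible statement: 'if the linear trend continued to x = 17.96, y would be about 89.6980' — the premise is untested.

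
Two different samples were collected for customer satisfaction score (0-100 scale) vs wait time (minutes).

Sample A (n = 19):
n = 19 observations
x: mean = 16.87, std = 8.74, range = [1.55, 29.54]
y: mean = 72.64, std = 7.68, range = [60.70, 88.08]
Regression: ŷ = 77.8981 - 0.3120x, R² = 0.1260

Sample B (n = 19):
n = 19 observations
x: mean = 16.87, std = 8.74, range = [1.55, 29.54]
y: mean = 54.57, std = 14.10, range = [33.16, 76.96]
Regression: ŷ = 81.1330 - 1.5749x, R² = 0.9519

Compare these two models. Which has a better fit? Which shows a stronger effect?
Model B has the better fit (R² = 0.9519 vs 0.1260). Model B shows the stronger effect (|β₁| = 1.5749 vs 0.3120).

Model Comparison:

Goodness of fit (R²):
- Model A: R² = 0.1260 → 12.60% of variance in satisfaction score explained
- Model B: R² = 0.9519 → 95.19% of variance in satisfaction score explained
- 0.9519 > 0.1260 → Model B has the better fit

Which has the larger per-minute effect? (|β₁|)
- Model A: β₁ = -0.3120 → predicted satisfaction score falls 0.3120 points per additional minute of wait time
- Model B: β₁ = -1.5749 → predicted satisfaction score falls 1.5749 points per additional minute of wait time
- |-0.3120| < |-1.5749| → Model B shows the stronger marginal effect

Notes:
- A better fit (higher R²) doesn't necessarily mean a more important relationship.
- R² measures how tightly points cluster around the line; β₁ measures how steep the line is — they answer different questions.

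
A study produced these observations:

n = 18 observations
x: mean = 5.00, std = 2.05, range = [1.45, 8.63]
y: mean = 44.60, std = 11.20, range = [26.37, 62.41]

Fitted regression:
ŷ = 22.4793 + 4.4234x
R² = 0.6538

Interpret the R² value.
About 65.38% of the variability in y is accounted for by the regression on x (R² = 0.6538) — a moderate linear fit.

R² (coefficient of determination) measures the proportion of variance in y explained by the regression model.

Here R² = 0.6538:
- Explained: 65.38% of the variation in y
- Unexplained (residual): 100% − 65.38% = 34.62%
- Rule of thumb (below 0.3 weak; 0.3 to below 0.7 moderate; 0.7 and above strong) → moderate

Note: R² never decreases when predictors are added, so it should not be used alone to compare models of different size.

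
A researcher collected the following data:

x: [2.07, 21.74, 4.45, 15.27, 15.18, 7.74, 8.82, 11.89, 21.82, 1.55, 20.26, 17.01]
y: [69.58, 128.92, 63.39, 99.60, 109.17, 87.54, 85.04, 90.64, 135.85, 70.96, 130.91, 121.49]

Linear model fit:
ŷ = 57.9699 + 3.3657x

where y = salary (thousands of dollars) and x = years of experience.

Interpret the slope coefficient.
On average, salary is about 3.3657 thousand dollars higher for every extra year of experience.

The slope β₁ = 3.3657 gives the rate at which the fitted salary changes with experience.

Interpretation:
- Experience up by 1 year → predicted salary increases by 3.3657 thousand dollars
- This is a linear approximation: the same per-unit change is assumed across the whole observed x range
- The sign (+) gives the direction; the magnitude 3.3657 gives the size of the effect per year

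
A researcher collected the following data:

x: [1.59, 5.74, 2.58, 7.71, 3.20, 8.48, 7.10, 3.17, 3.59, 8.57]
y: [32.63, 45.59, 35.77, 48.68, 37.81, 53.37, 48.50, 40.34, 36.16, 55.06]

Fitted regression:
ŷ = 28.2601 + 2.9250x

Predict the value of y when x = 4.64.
ŷ = 41.8321

x = 4.64 lies inside the observed range [1.59, 8.57], so the fitted equation applies directly:

ŷ = 28.2601 + 2.9250 × 4.64
ŷ = 28.2601 + 13.5720
ŷ = 41.8321

This is a point prediction; actual observations scatter around it by roughly the residual standard deviation.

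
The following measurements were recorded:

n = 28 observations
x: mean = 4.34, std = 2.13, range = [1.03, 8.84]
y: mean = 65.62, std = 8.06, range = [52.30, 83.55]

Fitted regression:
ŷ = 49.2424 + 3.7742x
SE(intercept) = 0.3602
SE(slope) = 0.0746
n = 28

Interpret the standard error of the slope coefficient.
SE(slope) = 0.0746 measures the uncertainty in the estimated slope. The coefficient is estimated precisely (SE/|β̂₁| = 2.0%).

What SE measures:
- The standard error quantifies the sampling variability of the coefficient estimate
- It is the estimated standard deviation of β̂₁ across hypothetical repeated samples of the same size
- Smaller SE → more precise estimate

Relative precision:
- SE / |β̂₁| = 0.0746 / 3.7742 = 2.0%
- Rule of thumb (under 20%: precise; 20% to under 50%: moderately precise; 50% or more: imprecise) → precise

Rough 95% range (±2 SE): 3.7742 ± 0.1492 → (3.6250, 3.9234).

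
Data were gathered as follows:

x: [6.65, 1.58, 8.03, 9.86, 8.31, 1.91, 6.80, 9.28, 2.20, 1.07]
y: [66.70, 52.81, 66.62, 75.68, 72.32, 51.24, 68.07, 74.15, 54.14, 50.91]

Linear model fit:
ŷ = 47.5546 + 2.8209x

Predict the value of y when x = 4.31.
ŷ = 59.7127

Plug x = 4.31 into the fitted line:

ŷ = 47.5546 + 2.8209 × 4.31
ŷ = 47.5546 + 12.1581
ŷ = 59.7127

This is the fitted mean response at that x — an individual observation would come with a wider prediction interval.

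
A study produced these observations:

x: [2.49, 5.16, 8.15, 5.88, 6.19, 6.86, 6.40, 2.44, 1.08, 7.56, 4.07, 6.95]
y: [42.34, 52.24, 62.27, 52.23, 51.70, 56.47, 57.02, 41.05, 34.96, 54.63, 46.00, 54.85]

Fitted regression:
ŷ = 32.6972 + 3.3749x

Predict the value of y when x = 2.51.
ŷ = 41.1682

Plug x = 2.51 into the fitted line:

ŷ = 32.6972 + 3.3749 × 2.51
ŷ = 32.6972 + 8.4710
ŷ = 41.1682

This is a point prediction; actual observations scatter around it by roughly the residual standard deviation.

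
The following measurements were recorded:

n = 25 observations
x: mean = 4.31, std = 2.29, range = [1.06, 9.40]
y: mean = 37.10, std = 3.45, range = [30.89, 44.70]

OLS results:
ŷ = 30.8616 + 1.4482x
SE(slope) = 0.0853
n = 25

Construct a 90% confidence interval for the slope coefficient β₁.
The 90% CI for β₁ is (1.3020, 1.5944)

Confidence interval for the slope:

The 90% CI for β₁ is: β̂₁ ± t*(α/2, n-2) × SE(β̂₁)

Step 1: Find critical t-value
- Confidence level = 0.9
- Degrees of freedom = n - 2 = 25 - 2 = 23
- t*(α/2, 23) = 1.7139

Step 2: Calculate margin of error
Margin = 1.7139 × 0.0853 = 0.1462

Step 3: Construct interval
CI = 1.4482 ± 0.1462
CI = (1.3020, 1.5944)

Interpretation: each one-unit increase in x is associated with a change in mean y of between 1.3020 and 1.5944, with 90% confidence.
Both endpoints are positive, so the data support a genuinely positive slope at this confidence level.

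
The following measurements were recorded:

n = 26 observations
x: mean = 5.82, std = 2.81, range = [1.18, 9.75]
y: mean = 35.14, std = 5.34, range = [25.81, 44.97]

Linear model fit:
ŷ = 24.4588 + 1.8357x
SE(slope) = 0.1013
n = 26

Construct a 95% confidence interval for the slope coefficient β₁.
The 95% CI for β₁ is (1.6266, 2.0448)

Confidence interval for the slope:

The 95% CI for β₁ is: β̂₁ ± t*(α/2, n-2) × SE(β̂₁)

Step 1: Find critical t-value
- Confidence level = 0.95
- Degrees of freedom = n - 2 = 26 - 2 = 24
- t*(α/2, 24) = 2.0639

Step 2: Calculate margin of error
Margin = 2.0639 × 0.1013 = 0.2091

Step 3: Construct interval
CI = 1.8357 ± 0.2091
CI = (1.6266, 2.0448)

Interpretation: intervals built this way capture the true β₁ in 95% of repeated samples; here the plausible range for the per-unit effect of x on y is 1.6266 to 2.0448.
Since 0 is outside the interval, a two-sided test at α = 0.05 would reject H₀: β₁ = 0.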